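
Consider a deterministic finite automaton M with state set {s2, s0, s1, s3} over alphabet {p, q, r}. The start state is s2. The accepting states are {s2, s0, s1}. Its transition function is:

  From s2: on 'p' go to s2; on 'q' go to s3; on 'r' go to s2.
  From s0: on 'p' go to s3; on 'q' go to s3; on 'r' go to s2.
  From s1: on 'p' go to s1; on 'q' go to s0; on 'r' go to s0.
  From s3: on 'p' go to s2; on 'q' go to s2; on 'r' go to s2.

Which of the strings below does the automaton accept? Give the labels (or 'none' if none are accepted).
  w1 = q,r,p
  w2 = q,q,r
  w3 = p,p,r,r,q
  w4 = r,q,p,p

w1, w2, w4

w1:
  start at s2
  read 'q': s2 → s3
  read 'r': s3 → s2
  read 'p': s2 → s2
  end s2, accepted
w2:
  start at s2
  read 'q': s2 → s3
  read 'q': s3 → s2
  read 'r': s2 → s2
  end s2, accepted
w3:
  start at s2
  read 'p': s2 → s2
  read 'p': s2 → s2
  read 'r': s2 → s2
  read 'r': s2 → s2
  read 'q': s2 → s3
  end s3, rejected
w4:
  start at s2
  read 'r': s2 → s2
  read 'q': s2 → s3
  read 'p': s3 → s2
  read 'p': s2 → s2
  end s2, accepted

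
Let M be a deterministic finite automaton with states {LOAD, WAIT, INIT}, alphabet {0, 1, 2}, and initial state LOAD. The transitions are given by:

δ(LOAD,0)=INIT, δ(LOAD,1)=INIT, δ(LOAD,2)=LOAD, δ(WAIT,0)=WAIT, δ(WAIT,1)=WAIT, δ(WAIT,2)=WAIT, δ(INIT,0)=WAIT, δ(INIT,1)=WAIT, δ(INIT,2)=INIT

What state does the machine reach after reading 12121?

WAIT

LOAD → INIT → INIT → WAIT → WAIT → WAIT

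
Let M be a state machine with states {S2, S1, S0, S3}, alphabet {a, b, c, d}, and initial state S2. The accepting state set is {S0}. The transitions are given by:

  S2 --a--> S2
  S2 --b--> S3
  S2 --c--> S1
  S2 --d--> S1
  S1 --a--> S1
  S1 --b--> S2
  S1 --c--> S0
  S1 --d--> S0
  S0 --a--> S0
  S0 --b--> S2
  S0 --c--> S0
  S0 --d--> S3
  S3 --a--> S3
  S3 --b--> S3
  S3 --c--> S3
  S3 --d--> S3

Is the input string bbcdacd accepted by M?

Trace: S2 -b-> S3 -b-> S3 -c-> S3 -d-> S3 -a-> S3 -c-> S3 -d-> S3
End state S3 is not accepting.

No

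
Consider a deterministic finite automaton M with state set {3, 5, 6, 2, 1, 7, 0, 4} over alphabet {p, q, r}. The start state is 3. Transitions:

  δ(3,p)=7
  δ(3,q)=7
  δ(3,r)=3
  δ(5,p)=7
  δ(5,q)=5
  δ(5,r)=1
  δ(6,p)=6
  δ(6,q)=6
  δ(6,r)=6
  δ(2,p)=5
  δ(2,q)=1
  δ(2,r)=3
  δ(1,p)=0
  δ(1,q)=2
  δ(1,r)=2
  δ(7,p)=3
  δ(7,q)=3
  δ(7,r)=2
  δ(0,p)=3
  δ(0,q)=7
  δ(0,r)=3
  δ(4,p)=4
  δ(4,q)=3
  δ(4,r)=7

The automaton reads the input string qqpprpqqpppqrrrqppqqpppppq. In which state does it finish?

3 → 7 → 3 → 7 → 3 → 3 → 7 → 3 → 7 → 3 → 7 → 3 → 7 → 2 → 3 → 3 → 7 → 3 → 7 → 3 → 7 → 3 → 7 → 3 → 7 → 3 → 7

7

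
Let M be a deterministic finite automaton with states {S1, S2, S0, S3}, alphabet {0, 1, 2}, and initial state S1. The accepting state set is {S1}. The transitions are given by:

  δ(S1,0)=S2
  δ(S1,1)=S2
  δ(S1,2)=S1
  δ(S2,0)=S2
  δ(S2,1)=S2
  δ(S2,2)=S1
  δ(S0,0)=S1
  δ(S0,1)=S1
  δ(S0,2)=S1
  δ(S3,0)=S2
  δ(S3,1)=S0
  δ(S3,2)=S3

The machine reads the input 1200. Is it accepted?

No

S1 → S2 → S1 → S2 → S2
End state S2 is not accepting.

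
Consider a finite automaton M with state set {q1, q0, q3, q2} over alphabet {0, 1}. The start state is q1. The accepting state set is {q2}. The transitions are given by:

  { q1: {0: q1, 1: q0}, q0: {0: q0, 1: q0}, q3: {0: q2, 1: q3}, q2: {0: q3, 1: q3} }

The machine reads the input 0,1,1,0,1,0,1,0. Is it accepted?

start at q1
read '0': q1 → q1
read '1': q1 → q0
read '1': q0 → q0
read '0': q0 → q0
read '1': q0 → q0
read '0': q0 → q0
read '1': q0 → q0
read '0': q0 → q0
End state q0 is not accepting.

No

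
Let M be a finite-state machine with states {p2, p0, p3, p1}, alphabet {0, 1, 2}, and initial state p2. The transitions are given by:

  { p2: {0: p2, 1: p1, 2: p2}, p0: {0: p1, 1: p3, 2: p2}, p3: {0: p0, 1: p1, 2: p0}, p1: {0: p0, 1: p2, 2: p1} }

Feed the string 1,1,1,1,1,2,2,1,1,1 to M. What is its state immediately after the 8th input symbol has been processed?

p2

Trace: p2 -1-> p1 -1-> p2 -1-> p1 -1-> p2 -1-> p1 -2-> p1 -2-> p1 -1-> p2
After 8 symbols: p2.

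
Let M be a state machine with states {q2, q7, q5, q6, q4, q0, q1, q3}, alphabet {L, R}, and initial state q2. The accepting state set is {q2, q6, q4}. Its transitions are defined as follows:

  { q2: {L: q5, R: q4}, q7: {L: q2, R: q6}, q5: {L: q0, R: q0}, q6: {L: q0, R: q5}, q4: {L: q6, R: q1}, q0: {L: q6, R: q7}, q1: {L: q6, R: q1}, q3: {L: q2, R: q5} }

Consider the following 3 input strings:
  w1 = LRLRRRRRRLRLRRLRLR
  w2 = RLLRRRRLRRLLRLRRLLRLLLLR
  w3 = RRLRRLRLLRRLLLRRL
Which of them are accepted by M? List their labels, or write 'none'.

w1: Trace: q2 -L-> q5 -R-> q0 -L-> q6 -R-> q5 -R-> q0 -R-> q7 -R-> q6 -R-> q5 -R-> q0 -L-> q6 -R-> q5 -L-> q0 -R-> q7 -R-> q6 -L-> q0 -R-> q7 -L-> q2 -R-> q4  → end q4, accepted
w2: Trace: q2 -R-> q4 -L-> q6 -L-> q0 -R-> q7 -R-> q6 -R-> q5 -R-> q0 -L-> q6 -R-> q5 -R-> q0 -L-> q6 -L-> q0 -R-> q7 -L-> q2 -R-> q4 -R-> q1 -L-> q6 -L-> q0 -R-> q7 -L-> q2 -L-> q5 -L-> q0 -L-> q6 -R-> q5  → end q5, rejected
w3: Trace: q2 -R-> q4 -R-> q1 -L-> q6 -R-> q5 -R-> q0 -L-> q6 -R-> q5 -L-> q0 -L-> q6 -R-> q5 -R-> q0 -L-> q6 -L-> q0 -L-> q6 -R-> q5 -R-> q0 -L-> q6  → end q6, accepted

w1, w3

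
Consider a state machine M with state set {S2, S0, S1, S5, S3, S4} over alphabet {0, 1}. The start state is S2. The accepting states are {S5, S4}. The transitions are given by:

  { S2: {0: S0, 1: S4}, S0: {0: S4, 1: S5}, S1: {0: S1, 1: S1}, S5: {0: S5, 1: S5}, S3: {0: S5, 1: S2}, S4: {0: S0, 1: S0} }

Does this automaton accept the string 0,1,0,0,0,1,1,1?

Trace: S2 -0-> S0 -1-> S5 -0-> S5 -0-> S5 -0-> S5 -1-> S5 -1-> S5 -1-> S5
End state S5 is accepting.

Yes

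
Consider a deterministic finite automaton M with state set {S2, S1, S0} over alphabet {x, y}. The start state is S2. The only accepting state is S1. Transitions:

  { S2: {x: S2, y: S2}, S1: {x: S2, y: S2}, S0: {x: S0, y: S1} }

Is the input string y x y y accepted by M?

No

start at S2
read 'y': S2 → S2
read 'x': S2 → S2
read 'y': S2 → S2
read 'y': S2 → S2
End state S2 is not accepting.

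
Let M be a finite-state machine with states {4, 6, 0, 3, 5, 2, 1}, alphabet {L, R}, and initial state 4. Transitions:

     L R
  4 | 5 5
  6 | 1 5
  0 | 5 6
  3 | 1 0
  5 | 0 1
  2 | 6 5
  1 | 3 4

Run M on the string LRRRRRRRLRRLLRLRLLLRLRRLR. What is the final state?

4 → 5 → 1 → 4 → 5 → 1 → 4 → 5 → 1 → 3 → 0 → 6 → 1 → 3 → 0 → 5 → 1 → 3 → 1 → 3 → 0 → 5 → 1 → 4 → 5 → 1

1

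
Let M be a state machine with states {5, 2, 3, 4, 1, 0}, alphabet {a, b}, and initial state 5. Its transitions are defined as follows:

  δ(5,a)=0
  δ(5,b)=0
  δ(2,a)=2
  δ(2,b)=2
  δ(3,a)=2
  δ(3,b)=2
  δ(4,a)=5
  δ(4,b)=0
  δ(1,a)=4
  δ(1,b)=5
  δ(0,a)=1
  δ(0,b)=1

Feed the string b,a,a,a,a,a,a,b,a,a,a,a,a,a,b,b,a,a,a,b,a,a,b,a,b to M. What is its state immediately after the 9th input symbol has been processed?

1

5 → 0 → 1 → 4 → 5 → 0 → 1 → 4 → 0 → 1
After 9 symbols: 1.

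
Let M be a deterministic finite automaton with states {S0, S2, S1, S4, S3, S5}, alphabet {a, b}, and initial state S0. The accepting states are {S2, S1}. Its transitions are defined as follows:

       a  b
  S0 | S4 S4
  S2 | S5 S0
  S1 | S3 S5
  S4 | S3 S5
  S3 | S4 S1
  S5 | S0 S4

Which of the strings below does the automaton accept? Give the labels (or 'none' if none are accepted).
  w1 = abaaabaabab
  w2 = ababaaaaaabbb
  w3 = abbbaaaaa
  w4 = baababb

none

w1:
  start at S0
  read 'a': S0 → S4
  read 'b': S4 → S5
  read 'a': S5 → S0
  read 'a': S0 → S4
  read 'a': S4 → S3
  read 'b': S3 → S1
  read 'a': S1 → S3
  read 'a': S3 → S4
  read 'b': S4 → S5
  read 'a': S5 → S0
  read 'b': S0 → S4
  end S4, rejected
w2:
  start at S0
  read 'a': S0 → S4
  read 'b': S4 → S5
  read 'a': S5 → S0
  read 'b': S0 → S4
  read 'a': S4 → S3
  read 'a': S3 → S4
  read 'a': S4 → S3
  read 'a': S3 → S4
  read 'a': S4 → S3
  read 'a': S3 → S4
  read 'b': S4 → S5
  read 'b': S5 → S4
  read 'b': S4 → S5
  end S5, rejected
w3:
  start at S0
  read 'a': S0 → S4
  read 'b': S4 → S5
  read 'b': S5 → S4
  read 'b': S4 → S5
  read 'a': S5 → S0
  read 'a': S0 → S4
  read 'a': S4 → S3
  read 'a': S3 → S4
  read 'a': S4 → S3
  end S3, rejected
w4:
  start at S0
  read 'b': S0 → S4
  read 'a': S4 → S3
  read 'a': S3 → S4
  read 'b': S4 → S5
  read 'a': S5 → S0
  read 'b': S0 → S4
  read 'b': S4 → S5
  end S5, rejected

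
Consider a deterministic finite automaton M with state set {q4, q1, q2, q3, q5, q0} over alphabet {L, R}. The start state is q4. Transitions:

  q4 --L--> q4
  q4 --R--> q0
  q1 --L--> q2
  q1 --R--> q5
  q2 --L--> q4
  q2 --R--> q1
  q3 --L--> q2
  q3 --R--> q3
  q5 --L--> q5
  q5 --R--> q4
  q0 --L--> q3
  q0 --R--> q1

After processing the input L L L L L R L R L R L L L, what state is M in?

q4 → q4 → q4 → q4 → q4 → q4 → q0 → q3 → q3 → q2 → q1 → q2 → q4 → q4

q4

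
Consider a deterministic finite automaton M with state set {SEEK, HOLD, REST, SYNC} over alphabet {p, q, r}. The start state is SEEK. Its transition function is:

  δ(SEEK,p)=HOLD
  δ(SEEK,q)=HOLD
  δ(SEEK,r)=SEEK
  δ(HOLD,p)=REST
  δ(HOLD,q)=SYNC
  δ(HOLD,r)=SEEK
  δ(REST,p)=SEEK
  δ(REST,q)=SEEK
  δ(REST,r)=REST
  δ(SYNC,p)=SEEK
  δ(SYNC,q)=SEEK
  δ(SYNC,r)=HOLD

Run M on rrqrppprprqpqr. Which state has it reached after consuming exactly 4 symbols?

Trace: SEEK -r-> SEEK -r-> SEEK -q-> HOLD -r-> SEEK
After 4 symbols: SEEK.

SEEK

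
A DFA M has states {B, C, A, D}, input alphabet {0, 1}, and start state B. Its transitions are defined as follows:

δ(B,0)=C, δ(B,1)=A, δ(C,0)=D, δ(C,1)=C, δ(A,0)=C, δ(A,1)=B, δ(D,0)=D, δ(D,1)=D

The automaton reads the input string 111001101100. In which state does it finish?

Trace: B -1-> A -1-> B -1-> A -0-> C -0-> D -1-> D -1-> D -0-> D -1-> D -1-> D -0-> D -0-> D

D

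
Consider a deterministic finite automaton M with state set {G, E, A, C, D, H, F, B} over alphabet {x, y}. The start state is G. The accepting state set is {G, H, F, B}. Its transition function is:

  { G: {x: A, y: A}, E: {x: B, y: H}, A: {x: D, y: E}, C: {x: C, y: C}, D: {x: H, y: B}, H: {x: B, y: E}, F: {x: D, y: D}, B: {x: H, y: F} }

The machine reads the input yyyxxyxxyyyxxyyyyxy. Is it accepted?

Yes

Trace: G -y-> A -y-> E -y-> H -x-> B -x-> H -y-> E -x-> B -x-> H -y-> E -y-> H -y-> E -x-> B -x-> H -y-> E -y-> H -y-> E -y-> H -x-> B -y-> F
End state F is accepting.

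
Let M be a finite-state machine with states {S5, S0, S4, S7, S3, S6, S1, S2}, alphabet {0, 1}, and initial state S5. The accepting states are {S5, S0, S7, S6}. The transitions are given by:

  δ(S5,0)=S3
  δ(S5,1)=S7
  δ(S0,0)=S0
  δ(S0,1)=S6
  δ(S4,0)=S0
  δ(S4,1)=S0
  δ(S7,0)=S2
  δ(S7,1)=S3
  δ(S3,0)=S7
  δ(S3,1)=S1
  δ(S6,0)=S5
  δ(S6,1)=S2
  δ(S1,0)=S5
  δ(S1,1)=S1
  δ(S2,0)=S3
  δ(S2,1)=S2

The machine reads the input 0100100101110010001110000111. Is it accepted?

No

start at S5
read '0': S5 → S3
read '1': S3 → S1
read '0': S1 → S5
read '0': S5 → S3
read '1': S3 → S1
read '0': S1 → S5
read '0': S5 → S3
read '1': S3 → S1
read '0': S1 → S5
read '1': S5 → S7
read '1': S7 → S3
read '1': S3 → S1
read '0': S1 → S5
read '0': S5 → S3
read '1': S3 → S1
read '0': S1 → S5
read '0': S5 → S3
read '0': S3 → S7
read '1': S7 → S3
read '1': S3 → S1
read '1': S1 → S1
read '0': S1 → S5
read '0': S5 → S3
read '0': S3 → S7
read '0': S7 → S2
read '1': S2 → S2
read '1': S2 → S2
read '1': S2 → S2
End state S2 is not accepting.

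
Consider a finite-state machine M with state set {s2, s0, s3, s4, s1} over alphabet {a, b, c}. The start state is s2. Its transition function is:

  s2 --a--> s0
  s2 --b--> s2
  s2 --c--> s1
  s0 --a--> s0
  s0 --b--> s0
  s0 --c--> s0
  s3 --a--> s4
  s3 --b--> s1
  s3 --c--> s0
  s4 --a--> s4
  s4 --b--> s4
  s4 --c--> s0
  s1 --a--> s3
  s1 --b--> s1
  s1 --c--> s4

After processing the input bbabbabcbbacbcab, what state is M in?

s0

start at s2
read 'b': s2 → s2
read 'b': s2 → s2
read 'a': s2 → s0
read 'b': s0 → s0
read 'b': s0 → s0
read 'a': s0 → s0
read 'b': s0 → s0
read 'c': s0 → s0
read 'b': s0 → s0
read 'b': s0 → s0
read 'a': s0 → s0
read 'c': s0 → s0
read 'b': s0 → s0
read 'c': s0 → s0
read 'a': s0 → s0
read 'b': s0 → s0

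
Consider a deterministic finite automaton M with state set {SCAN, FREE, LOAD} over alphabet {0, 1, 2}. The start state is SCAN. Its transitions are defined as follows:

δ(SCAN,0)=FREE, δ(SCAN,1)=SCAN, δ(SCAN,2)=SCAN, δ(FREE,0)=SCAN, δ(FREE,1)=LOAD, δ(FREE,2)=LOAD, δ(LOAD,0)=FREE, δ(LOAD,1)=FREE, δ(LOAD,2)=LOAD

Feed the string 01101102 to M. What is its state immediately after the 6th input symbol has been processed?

start at SCAN
read '0': SCAN → FREE
read '1': FREE → LOAD
read '1': LOAD → FREE
read '0': FREE → SCAN
read '1': SCAN → SCAN
read '1': SCAN → SCAN
After 6 symbols: SCAN.

SCAN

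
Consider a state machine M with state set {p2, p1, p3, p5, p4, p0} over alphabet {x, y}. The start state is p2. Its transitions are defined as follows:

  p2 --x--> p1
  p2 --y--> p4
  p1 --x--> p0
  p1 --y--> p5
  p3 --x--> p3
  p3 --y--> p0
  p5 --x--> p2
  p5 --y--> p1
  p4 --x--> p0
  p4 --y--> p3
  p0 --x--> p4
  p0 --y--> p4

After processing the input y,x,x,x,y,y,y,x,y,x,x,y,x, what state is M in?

p4

p2 → p4 → p0 → p4 → p0 → p4 → p3 → p0 → p4 → p3 → p3 → p3 → p0 → p4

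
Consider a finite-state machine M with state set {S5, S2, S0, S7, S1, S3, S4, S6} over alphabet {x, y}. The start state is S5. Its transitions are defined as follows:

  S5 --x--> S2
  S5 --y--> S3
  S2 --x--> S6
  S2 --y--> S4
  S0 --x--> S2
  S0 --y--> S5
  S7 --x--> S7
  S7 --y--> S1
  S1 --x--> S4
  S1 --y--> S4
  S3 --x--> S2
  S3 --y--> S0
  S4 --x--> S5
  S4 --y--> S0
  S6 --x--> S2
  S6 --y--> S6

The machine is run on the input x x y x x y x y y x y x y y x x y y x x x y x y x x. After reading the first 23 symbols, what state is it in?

S5 → S2 → S6 → S6 → S2 → S6 → S6 → S2 → S4 → S0 → S2 → S4 → S5 → S3 → S0 → S2 → S6 → S6 → S6 → S2 → S6 → S2 → S4 → S5
After 23 symbols: S5.

S5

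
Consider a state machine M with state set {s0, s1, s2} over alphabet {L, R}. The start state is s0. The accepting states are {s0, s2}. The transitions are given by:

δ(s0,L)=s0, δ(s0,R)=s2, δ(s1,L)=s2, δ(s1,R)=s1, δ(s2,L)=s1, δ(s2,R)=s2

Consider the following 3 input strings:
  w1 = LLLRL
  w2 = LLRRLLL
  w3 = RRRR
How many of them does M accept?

w1:
  start at s0
  read 'L': s0 → s0
  read 'L': s0 → s0
  read 'L': s0 → s0
  read 'R': s0 → s2
  read 'L': s2 → s1
  end s1, rejected
w2:
  start at s0
  read 'L': s0 → s0
  read 'L': s0 → s0
  read 'R': s0 → s2
  read 'R': s2 → s2
  read 'L': s2 → s1
  read 'L': s1 → s2
  read 'L': s2 → s1
  end s1, rejected
w3:
  start at s0
  read 'R': s0 → s2
  read 'R': s2 → s2
  read 'R': s2 → s2
  read 'R': s2 → s2
  end s2, accepted

1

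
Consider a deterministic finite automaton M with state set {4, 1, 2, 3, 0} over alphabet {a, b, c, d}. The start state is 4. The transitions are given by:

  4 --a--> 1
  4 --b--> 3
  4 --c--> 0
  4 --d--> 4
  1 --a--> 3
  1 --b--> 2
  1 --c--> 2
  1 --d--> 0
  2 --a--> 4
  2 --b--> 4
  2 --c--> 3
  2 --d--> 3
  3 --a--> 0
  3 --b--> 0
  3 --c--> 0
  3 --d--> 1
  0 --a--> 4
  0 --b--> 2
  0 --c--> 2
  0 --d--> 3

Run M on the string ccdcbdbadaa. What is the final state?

4 → 0 → 2 → 3 → 0 → 2 → 3 → 0 → 4 → 4 → 1 → 3

3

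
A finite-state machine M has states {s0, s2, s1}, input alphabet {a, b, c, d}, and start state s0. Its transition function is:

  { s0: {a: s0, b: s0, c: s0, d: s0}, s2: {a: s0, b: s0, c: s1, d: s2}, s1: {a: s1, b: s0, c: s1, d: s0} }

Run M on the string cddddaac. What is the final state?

Trace: s0 -c-> s0 -d-> s0 -d-> s0 -d-> s0 -d-> s0 -a-> s0 -a-> s0 -c-> s0

s0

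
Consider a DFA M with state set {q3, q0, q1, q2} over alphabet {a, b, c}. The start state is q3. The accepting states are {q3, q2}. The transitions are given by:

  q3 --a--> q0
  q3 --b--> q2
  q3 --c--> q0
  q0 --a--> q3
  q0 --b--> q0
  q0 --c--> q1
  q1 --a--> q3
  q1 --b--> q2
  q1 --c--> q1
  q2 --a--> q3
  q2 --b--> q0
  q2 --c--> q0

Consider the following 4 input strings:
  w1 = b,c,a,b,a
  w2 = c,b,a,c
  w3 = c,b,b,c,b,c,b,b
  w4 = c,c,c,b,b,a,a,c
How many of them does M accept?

1

w1: Trace: q3 -b-> q2 -c-> q0 -a-> q3 -b-> q2 -a-> q3  → end q3, accepted
w2: Trace: q3 -c-> q0 -b-> q0 -a-> q3 -c-> q0  → end q0, rejected
w3: Trace: q3 -c-> q0 -b-> q0 -b-> q0 -c-> q1 -b-> q2 -c-> q0 -b-> q0 -b-> q0  → end q0, rejected
w4: Trace: q3 -c-> q0 -c-> q1 -c-> q1 -b-> q2 -b-> q0 -a-> q3 -a-> q0 -c-> q1  → end q1, rejected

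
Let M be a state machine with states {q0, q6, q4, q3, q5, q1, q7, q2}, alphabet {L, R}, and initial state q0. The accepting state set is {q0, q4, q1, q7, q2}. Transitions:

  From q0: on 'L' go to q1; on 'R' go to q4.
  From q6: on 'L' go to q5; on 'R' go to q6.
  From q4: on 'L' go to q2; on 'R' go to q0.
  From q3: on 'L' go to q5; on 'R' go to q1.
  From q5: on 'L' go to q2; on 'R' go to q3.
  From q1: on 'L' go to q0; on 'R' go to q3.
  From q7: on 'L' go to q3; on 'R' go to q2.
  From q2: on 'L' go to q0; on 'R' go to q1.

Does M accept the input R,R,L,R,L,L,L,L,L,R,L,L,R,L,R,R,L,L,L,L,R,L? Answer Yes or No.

No

Trace: q0 -R-> q4 -R-> q0 -L-> q1 -R-> q3 -L-> q5 -L-> q2 -L-> q0 -L-> q1 -L-> q0 -R-> q4 -L-> q2 -L-> q0 -R-> q4 -L-> q2 -R-> q1 -R-> q3 -L-> q5 -L-> q2 -L-> q0 -L-> q1 -R-> q3 -L-> q5
End state q5 is not accepting.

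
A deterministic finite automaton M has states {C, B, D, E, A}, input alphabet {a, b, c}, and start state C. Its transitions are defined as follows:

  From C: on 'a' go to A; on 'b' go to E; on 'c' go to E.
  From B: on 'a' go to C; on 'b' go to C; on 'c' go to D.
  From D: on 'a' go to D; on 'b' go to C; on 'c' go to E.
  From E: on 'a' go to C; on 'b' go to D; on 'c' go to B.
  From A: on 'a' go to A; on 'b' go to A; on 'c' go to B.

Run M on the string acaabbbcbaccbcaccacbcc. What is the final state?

Trace: C -a-> A -c-> B -a-> C -a-> A -b-> A -b-> A -b-> A -c-> B -b-> C -a-> A -c-> B -c-> D -b-> C -c-> E -a-> C -c-> E -c-> B -a-> C -c-> E -b-> D -c-> E -c-> B

B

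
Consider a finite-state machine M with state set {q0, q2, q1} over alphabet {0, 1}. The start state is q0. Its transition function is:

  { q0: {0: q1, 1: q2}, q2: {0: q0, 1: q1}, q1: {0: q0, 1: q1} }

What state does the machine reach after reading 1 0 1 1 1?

Trace: q0 -1-> q2 -0-> q0 -1-> q2 -1-> q1 -1-> q1

q1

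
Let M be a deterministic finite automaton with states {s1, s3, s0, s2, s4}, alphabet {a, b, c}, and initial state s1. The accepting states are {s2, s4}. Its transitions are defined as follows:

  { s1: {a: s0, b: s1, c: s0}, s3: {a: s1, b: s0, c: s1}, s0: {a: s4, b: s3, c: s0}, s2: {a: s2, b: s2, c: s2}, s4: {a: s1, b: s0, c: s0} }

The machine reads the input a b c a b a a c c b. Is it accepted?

No

Trace: s1 -a-> s0 -b-> s3 -c-> s1 -a-> s0 -b-> s3 -a-> s1 -a-> s0 -c-> s0 -c-> s0 -b-> s3
End state s3 is not accepting.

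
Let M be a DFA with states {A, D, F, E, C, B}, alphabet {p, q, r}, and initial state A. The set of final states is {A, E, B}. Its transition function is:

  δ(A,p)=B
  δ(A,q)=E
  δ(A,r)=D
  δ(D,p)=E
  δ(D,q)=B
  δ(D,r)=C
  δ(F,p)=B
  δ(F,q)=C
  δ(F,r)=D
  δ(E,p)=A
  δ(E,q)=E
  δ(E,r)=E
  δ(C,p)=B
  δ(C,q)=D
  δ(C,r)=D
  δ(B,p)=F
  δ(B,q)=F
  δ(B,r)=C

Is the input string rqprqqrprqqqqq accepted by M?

Yes

A → D → B → F → D → B → F → D → E → E → E → E → E → E → E
End state E is accepting.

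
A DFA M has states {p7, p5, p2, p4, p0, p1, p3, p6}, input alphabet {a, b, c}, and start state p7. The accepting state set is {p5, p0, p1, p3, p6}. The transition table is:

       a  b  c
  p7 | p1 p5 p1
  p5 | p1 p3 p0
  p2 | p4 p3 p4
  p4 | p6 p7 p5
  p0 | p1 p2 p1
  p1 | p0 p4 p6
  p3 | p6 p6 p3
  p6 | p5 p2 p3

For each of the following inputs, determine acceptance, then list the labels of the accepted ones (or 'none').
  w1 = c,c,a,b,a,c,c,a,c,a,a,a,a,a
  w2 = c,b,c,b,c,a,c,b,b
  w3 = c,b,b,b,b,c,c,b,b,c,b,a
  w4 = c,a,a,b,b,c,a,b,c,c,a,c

w1, w3, w4

w1: Trace: p7 -c-> p1 -c-> p6 -a-> p5 -b-> p3 -a-> p6 -c-> p3 -c-> p3 -a-> p6 -c-> p3 -a-> p6 -a-> p5 -a-> p1 -a-> p0 -a-> p1  → end p1, accepted
w2: Trace: p7 -c-> p1 -b-> p4 -c-> p5 -b-> p3 -c-> p3 -a-> p6 -c-> p3 -b-> p6 -b-> p2  → end p2, rejected
w3: Trace: p7 -c-> p1 -b-> p4 -b-> p7 -b-> p5 -b-> p3 -c-> p3 -c-> p3 -b-> p6 -b-> p2 -c-> p4 -b-> p7 -a-> p1  → end p1, accepted
w4: Trace: p7 -c-> p1 -a-> p0 -a-> p1 -b-> p4 -b-> p7 -c-> p1 -a-> p0 -b-> p2 -c-> p4 -c-> p5 -a-> p1 -c-> p6  → end p6, accepted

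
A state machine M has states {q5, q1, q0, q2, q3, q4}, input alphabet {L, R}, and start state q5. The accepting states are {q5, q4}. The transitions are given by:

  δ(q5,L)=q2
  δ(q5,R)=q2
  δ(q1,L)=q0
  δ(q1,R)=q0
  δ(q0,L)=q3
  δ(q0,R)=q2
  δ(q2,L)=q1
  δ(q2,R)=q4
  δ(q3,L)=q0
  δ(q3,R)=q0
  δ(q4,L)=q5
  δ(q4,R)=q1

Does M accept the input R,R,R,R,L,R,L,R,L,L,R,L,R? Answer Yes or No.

No

Trace: q5 -R-> q2 -R-> q4 -R-> q1 -R-> q0 -L-> q3 -R-> q0 -L-> q3 -R-> q0 -L-> q3 -L-> q0 -R-> q2 -L-> q1 -R-> q0
End state q0 is not accepting.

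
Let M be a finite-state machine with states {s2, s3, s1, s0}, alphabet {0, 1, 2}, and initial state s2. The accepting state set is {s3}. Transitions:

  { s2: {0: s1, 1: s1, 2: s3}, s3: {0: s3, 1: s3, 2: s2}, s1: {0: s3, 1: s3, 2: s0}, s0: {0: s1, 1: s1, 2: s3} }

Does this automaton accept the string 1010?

Yes

Trace: s2 -1-> s1 -0-> s3 -1-> s3 -0-> s3
End state s3 is accepting.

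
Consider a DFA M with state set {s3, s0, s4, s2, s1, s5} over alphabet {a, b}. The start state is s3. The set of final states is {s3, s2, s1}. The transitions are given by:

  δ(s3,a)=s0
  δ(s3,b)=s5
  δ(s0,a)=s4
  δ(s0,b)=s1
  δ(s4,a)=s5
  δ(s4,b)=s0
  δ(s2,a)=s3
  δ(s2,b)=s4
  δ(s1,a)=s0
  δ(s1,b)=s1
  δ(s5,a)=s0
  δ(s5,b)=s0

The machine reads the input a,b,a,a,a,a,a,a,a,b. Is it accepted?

s3 → s0 → s1 → s0 → s4 → s5 → s0 → s4 → s5 → s0 → s1
End state s1 is accepting.

Yes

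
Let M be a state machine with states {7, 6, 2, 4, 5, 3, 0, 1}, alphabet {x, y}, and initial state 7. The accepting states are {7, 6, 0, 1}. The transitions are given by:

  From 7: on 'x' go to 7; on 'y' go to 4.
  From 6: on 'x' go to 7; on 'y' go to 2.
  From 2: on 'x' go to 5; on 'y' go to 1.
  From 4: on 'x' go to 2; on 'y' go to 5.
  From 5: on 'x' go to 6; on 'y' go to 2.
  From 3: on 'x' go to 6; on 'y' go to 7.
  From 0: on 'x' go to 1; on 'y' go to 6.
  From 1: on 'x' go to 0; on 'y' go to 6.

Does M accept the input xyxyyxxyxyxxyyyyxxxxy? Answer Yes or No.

No

start at 7
read 'x': 7 → 7
read 'y': 7 → 4
read 'x': 4 → 2
read 'y': 2 → 1
read 'y': 1 → 6
read 'x': 6 → 7
read 'x': 7 → 7
read 'y': 7 → 4
read 'x': 4 → 2
read 'y': 2 → 1
read 'x': 1 → 0
read 'x': 0 → 1
read 'y': 1 → 6
read 'y': 6 → 2
read 'y': 2 → 1
read 'y': 1 → 6
read 'x': 6 → 7
read 'x': 7 → 7
read 'x': 7 → 7
read 'x': 7 → 7
read 'y': 7 → 4
End state 4 is not accepting.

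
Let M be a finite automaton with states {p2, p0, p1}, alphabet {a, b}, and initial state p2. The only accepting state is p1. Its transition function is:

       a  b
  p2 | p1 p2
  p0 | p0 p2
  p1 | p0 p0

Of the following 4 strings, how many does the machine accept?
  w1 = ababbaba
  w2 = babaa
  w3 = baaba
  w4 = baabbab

w1: p2 → p1 → p0 → p0 → p2 → p2 → p1 → p0 → p0  → end p0, rejected
w2: p2 → p2 → p1 → p0 → p0 → p0  → end p0, rejected
w3: p2 → p2 → p1 → p0 → p2 → p1  → end p1, accepted
w4: p2 → p2 → p1 → p0 → p2 → p2 → p1 → p0  → end p0, rejected

1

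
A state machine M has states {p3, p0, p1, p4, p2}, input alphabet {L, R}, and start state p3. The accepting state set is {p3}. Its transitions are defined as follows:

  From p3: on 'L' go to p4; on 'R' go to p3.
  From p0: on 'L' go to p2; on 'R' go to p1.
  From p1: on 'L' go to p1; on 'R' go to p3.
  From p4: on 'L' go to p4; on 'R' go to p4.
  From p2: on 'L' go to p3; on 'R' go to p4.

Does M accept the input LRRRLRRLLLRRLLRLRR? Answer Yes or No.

start at p3
read 'L': p3 → p4
read 'R': p4 → p4
read 'R': p4 → p4
read 'R': p4 → p4
read 'L': p4 → p4
read 'R': p4 → p4
read 'R': p4 → p4
read 'L': p4 → p4
read 'L': p4 → p4
read 'L': p4 → p4
read 'R': p4 → p4
read 'R': p4 → p4
read 'L': p4 → p4
read 'L': p4 → p4
read 'R': p4 → p4
read 'L': p4 → p4
read 'R': p4 → p4
read 'R': p4 → p4
End state p4 is not accepting.

No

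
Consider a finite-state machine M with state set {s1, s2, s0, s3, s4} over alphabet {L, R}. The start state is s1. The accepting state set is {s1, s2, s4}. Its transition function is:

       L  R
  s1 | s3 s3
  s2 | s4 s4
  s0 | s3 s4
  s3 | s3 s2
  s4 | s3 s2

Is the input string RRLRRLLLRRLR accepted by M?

Trace: s1 -R-> s3 -R-> s2 -L-> s4 -R-> s2 -R-> s4 -L-> s3 -L-> s3 -L-> s3 -R-> s2 -R-> s4 -L-> s3 -R-> s2
End state s2 is accepting.

Yes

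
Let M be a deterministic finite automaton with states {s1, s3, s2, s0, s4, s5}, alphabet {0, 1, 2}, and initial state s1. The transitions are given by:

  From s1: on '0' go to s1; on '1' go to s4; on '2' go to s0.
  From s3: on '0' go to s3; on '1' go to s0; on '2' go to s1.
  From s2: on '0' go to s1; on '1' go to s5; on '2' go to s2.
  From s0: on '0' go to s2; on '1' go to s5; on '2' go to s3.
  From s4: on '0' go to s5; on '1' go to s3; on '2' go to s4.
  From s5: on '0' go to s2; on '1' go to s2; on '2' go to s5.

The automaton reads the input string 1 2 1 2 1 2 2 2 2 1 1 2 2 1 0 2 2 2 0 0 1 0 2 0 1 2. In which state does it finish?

s5

start at s1
read '1': s1 → s4
read '2': s4 → s4
read '1': s4 → s3
read '2': s3 → s1
read '1': s1 → s4
read '2': s4 → s4
read '2': s4 → s4
read '2': s4 → s4
read '2': s4 → s4
read '1': s4 → s3
read '1': s3 → s0
read '2': s0 → s3
read '2': s3 → s1
read '1': s1 → s4
read '0': s4 → s5
read '2': s5 → s5
read '2': s5 → s5
read '2': s5 → s5
read '0': s5 → s2
read '0': s2 → s1
read '1': s1 → s4
read '0': s4 → s5
read '2': s5 → s5
read '0': s5 → s2
read '1': s2 → s5
read '2': s5 → s5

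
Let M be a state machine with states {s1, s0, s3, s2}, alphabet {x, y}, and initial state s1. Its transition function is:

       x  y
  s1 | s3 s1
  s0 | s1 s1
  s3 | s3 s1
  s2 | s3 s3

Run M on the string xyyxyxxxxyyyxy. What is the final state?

s1

start at s1
read 'x': s1 → s3
read 'y': s3 → s1
read 'y': s1 → s1
read 'x': s1 → s3
read 'y': s3 → s1
read 'x': s1 → s3
read 'x': s3 → s3
read 'x': s3 → s3
read 'x': s3 → s3
read 'y': s3 → s1
read 'y': s1 → s1
read 'y': s1 → s1
read 'x': s1 → s3
read 'y': s3 → s1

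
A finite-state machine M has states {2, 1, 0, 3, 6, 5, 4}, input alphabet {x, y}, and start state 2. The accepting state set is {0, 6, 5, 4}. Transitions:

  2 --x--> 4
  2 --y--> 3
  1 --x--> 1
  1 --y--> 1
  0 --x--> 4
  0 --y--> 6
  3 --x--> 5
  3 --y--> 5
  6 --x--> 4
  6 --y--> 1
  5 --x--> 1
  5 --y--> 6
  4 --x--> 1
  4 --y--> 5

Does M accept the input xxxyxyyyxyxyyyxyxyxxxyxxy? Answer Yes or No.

No

start at 2
read 'x': 2 → 4
read 'x': 4 → 1
read 'x': 1 → 1
read 'y': 1 → 1
read 'x': 1 → 1
read 'y': 1 → 1
read 'y': 1 → 1
read 'y': 1 → 1
read 'x': 1 → 1
read 'y': 1 → 1
read 'x': 1 → 1
read 'y': 1 → 1
read 'y': 1 → 1
read 'y': 1 → 1
read 'x': 1 → 1
read 'y': 1 → 1
read 'x': 1 → 1
read 'y': 1 → 1
read 'x': 1 → 1
read 'x': 1 → 1
read 'x': 1 → 1
read 'y': 1 → 1
read 'x': 1 → 1
read 'x': 1 → 1
read 'y': 1 → 1
End state 1 is not accepting.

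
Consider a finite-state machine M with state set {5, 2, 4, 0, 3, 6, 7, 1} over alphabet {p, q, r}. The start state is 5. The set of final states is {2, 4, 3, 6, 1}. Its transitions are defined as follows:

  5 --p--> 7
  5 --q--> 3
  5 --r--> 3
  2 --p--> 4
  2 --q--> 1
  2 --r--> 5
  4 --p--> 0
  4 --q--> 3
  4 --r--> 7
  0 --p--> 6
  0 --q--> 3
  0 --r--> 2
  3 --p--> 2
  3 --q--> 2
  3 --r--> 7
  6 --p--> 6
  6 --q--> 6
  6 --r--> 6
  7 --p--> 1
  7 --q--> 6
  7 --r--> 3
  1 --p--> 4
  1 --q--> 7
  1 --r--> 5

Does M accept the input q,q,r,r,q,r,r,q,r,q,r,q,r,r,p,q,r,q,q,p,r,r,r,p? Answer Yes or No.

Yes

5 → 3 → 2 → 5 → 3 → 2 → 5 → 3 → 2 → 5 → 3 → 7 → 6 → 6 → 6 → 6 → 6 → 6 → 6 → 6 → 6 → 6 → 6 → 6 → 6
End state 6 is accepting.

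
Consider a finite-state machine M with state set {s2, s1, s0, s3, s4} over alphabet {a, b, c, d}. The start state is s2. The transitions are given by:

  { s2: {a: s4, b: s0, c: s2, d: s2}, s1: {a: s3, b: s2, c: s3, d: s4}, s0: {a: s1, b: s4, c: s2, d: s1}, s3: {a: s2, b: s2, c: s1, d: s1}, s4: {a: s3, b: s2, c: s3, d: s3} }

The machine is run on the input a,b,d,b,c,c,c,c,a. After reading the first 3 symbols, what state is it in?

Trace: s2 -a-> s4 -b-> s2 -d-> s2
After 3 symbols: s2.

s2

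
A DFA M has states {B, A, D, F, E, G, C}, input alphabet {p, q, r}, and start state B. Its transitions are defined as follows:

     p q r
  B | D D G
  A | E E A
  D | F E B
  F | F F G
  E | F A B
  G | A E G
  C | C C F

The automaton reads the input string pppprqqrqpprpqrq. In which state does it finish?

start at B
read 'p': B → D
read 'p': D → F
read 'p': F → F
read 'p': F → F
read 'r': F → G
read 'q': G → E
read 'q': E → A
read 'r': A → A
read 'q': A → E
read 'p': E → F
read 'p': F → F
read 'r': F → G
read 'p': G → A
read 'q': A → E
read 'r': E → B
read 'q': B → D

D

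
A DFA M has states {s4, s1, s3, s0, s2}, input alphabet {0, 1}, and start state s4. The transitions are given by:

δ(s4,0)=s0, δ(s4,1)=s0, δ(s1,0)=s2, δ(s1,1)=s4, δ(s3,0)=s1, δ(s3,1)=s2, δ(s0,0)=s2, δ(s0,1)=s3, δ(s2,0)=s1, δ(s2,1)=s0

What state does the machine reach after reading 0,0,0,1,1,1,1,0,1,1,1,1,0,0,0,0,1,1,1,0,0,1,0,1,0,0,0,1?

Trace: s4 -0-> s0 -0-> s2 -0-> s1 -1-> s4 -1-> s0 -1-> s3 -1-> s2 -0-> s1 -1-> s4 -1-> s0 -1-> s3 -1-> s2 -0-> s1 -0-> s2 -0-> s1 -0-> s2 -1-> s0 -1-> s3 -1-> s2 -0-> s1 -0-> s2 -1-> s0 -0-> s2 -1-> s0 -0-> s2 -0-> s1 -0-> s2 -1-> s0

s0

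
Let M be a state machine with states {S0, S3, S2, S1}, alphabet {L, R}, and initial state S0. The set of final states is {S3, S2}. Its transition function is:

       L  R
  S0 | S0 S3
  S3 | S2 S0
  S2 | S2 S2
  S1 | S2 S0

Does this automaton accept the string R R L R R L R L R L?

start at S0
read 'R': S0 → S3
read 'R': S3 → S0
read 'L': S0 → S0
read 'R': S0 → S3
read 'R': S3 → S0
read 'L': S0 → S0
read 'R': S0 → S3
read 'L': S3 → S2
read 'R': S2 → S2
read 'L': S2 → S2
End state S2 is accepting.

Yes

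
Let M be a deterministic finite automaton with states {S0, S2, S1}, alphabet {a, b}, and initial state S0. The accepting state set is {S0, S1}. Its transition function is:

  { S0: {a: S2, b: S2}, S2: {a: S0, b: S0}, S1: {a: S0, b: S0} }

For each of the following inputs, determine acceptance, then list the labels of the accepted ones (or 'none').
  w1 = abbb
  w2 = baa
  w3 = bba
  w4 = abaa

w1, w4

w1:
  start at S0
  read 'a': S0 → S2
  read 'b': S2 → S0
  read 'b': S0 → S2
  read 'b': S2 → S0
  end S0, accepted
w2:
  start at S0
  read 'b': S0 → S2
  read 'a': S2 → S0
  read 'a': S0 → S2
  end S2, rejected
w3:
  start at S0
  read 'b': S0 → S2
  read 'b': S2 → S0
  read 'a': S0 → S2
  end S2, rejected
w4:
  start at S0
  read 'a': S0 → S2
  read 'b': S2 → S0
  read 'a': S0 → S2
  read 'a': S2 → S0
  end S0, accepted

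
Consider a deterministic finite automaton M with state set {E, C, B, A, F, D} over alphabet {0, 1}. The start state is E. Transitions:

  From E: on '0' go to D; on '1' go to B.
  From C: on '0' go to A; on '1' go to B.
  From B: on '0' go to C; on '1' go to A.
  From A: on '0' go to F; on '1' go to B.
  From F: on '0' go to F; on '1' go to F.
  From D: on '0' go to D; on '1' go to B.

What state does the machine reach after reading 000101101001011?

F

Trace: E -0-> D -0-> D -0-> D -1-> B -0-> C -1-> B -1-> A -0-> F -1-> F -0-> F -0-> F -1-> F -0-> F -1-> F -1-> F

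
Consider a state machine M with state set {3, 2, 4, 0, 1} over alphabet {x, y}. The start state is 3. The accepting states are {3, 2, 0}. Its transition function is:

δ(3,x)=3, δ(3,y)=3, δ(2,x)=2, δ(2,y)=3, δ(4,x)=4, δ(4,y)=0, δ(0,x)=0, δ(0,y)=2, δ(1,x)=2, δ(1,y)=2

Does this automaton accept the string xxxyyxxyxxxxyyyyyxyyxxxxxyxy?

Yes

Trace: 3 -x-> 3 -x-> 3 -x-> 3 -y-> 3 -y-> 3 -x-> 3 -x-> 3 -y-> 3 -x-> 3 -x-> 3 -x-> 3 -x-> 3 -y-> 3 -y-> 3 -y-> 3 -y-> 3 -y-> 3 -x-> 3 -y-> 3 -y-> 3 -x-> 3 -x-> 3 -x-> 3 -x-> 3 -x-> 3 -y-> 3 -x-> 3 -y-> 3
End state 3 is accepting.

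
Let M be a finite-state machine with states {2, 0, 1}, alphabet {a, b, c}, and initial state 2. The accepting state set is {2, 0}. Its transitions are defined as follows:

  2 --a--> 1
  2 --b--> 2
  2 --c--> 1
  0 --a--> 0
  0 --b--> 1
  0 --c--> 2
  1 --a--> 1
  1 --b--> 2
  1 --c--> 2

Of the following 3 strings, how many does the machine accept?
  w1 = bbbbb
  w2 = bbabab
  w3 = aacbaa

2

w1:
  start at 2
  read 'b': 2 → 2
  read 'b': 2 → 2
  read 'b': 2 → 2
  read 'b': 2 → 2
  read 'b': 2 → 2
  end 2, accepted
w2:
  start at 2
  read 'b': 2 → 2
  read 'b': 2 → 2
  read 'a': 2 → 1
  read 'b': 1 → 2
  read 'a': 2 → 1
  read 'b': 1 → 2
  end 2, accepted
w3:
  start at 2
  read 'a': 2 → 1
  read 'a': 1 → 1
  read 'c': 1 → 2
  read 'b': 2 → 2
  read 'a': 2 → 1
  read 'a': 1 → 1
  end 1, rejected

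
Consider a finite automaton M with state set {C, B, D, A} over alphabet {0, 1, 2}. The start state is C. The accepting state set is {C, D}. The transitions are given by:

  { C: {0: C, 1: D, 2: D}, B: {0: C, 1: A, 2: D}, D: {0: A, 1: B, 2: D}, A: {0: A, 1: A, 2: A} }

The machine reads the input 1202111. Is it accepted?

Trace: C -1-> D -2-> D -0-> A -2-> A -1-> A -1-> A -1-> A
End state A is not accepting.

No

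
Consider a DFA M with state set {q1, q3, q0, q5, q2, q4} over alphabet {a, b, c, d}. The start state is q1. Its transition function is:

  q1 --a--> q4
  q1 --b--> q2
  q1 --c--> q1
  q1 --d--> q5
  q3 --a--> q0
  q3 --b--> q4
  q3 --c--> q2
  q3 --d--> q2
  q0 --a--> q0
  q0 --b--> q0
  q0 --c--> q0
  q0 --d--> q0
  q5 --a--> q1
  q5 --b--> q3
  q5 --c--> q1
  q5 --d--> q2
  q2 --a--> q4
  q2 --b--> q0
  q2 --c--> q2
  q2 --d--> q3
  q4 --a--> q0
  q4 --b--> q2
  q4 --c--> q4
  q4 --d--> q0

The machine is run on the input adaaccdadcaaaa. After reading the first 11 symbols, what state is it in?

q1 → q4 → q0 → q0 → q0 → q0 → q0 → q0 → q0 → q0 → q0 → q0
After 11 symbols: q0.

q0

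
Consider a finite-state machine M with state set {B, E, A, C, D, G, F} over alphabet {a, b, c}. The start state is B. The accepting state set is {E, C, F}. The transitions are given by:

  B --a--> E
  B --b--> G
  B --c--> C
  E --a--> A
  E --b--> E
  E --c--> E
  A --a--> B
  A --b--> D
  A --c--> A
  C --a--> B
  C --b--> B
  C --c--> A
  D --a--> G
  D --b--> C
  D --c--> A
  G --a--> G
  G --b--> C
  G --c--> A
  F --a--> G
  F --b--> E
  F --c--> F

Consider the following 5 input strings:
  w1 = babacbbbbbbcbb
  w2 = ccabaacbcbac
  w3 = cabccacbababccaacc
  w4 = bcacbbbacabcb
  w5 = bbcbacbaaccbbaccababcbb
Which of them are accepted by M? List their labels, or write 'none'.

w1, w3, w5

w1:
  start at B
  read 'b': B → G
  read 'a': G → G
  read 'b': G → C
  read 'a': C → B
  read 'c': B → C
  read 'b': C → B
  read 'b': B → G
  read 'b': G → C
  read 'b': C → B
  read 'b': B → G
  read 'b': G → C
  read 'c': C → A
  read 'b': A → D
  read 'b': D → C
  end C, accepted
w2:
  start at B
  read 'c': B → C
  read 'c': C → A
  read 'a': A → B
  read 'b': B → G
  read 'a': G → G
  read 'a': G → G
  read 'c': G → A
  read 'b': A → D
  read 'c': D → A
  read 'b': A → D
  read 'a': D → G
  read 'c': G → A
  end A, rejected
w3:
  start at B
  read 'c': B → C
  read 'a': C → B
  read 'b': B → G
  read 'c': G → A
  read 'c': A → A
  read 'a': A → B
  read 'c': B → C
  read 'b': C → B
  read 'a': B → E
  read 'b': E → E
  read 'a': E → A
  read 'b': A → D
  read 'c': D → A
  read 'c': A → A
  read 'a': A → B
  read 'a': B → E
  read 'c': E → E
  read 'c': E → E
  end E, accepted
w4:
  start at B
  read 'b': B → G
  read 'c': G → A
  read 'a': A → B
  read 'c': B → C
  read 'b': C → B
  read 'b': B → G
  read 'b': G → C
  read 'a': C → B
  read 'c': B → C
  read 'a': C → B
  read 'b': B → G
  read 'c': G → A
  read 'b': A → D
  end D, rejected
w5:
  start at B
  read 'b': B → G
  read 'b': G → C
  read 'c': C → A
  read 'b': A → D
  read 'a': D → G
  read 'c': G → A
  read 'b': A → D
  read 'a': D → G
  read 'a': G → G
  read 'c': G → A
  read 'c': A → A
  read 'b': A → D
  read 'b': D → C
  read 'a': C → B
  read 'c': B → C
  read 'c': C → A
  read 'a': A → B
  read 'b': B → G
  read 'a': G → G
  read 'b': G → C
  read 'c': C → A
  read 'b': A → D
  read 'b': D → C
  end C, accepted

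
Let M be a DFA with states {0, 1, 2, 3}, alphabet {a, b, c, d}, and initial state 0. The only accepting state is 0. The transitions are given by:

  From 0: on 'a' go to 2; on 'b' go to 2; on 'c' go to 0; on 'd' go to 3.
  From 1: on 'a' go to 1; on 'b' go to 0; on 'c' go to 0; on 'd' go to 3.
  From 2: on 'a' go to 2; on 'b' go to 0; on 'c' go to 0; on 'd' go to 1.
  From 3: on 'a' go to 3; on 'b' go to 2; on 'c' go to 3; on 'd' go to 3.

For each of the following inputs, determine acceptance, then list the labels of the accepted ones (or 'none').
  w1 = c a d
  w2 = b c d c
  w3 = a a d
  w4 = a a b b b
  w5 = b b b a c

w1:
  start at 0
  read 'c': 0 → 0
  read 'a': 0 → 2
  read 'd': 2 → 1
  end 1, rejected
w2:
  start at 0
  read 'b': 0 → 2
  read 'c': 2 → 0
  read 'd': 0 → 3
  read 'c': 3 → 3
  end 3, rejected
w3:
  start at 0
  read 'a': 0 → 2
  read 'a': 2 → 2
  read 'd': 2 → 1
  end 1, rejected
w4:
  start at 0
  read 'a': 0 → 2
  read 'a': 2 → 2
  read 'b': 2 → 0
  read 'b': 0 → 2
  read 'b': 2 → 0
  end 0, accepted
w5:
  start at 0
  read 'b': 0 → 2
  read 'b': 2 → 0
  read 'b': 0 → 2
  read 'a': 2 → 2
  read 'c': 2 → 0
  end 0, accepted

w4, w5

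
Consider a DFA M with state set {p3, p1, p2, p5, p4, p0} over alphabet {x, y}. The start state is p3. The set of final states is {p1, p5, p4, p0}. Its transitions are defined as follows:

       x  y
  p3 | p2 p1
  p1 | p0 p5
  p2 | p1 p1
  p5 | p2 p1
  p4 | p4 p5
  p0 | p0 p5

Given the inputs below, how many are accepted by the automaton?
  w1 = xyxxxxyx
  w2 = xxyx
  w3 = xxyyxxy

w1: Trace: p3 -x-> p2 -y-> p1 -x-> p0 -x-> p0 -x-> p0 -x-> p0 -y-> p5 -x-> p2  → end p2, rejected
w2: Trace: p3 -x-> p2 -x-> p1 -y-> p5 -x-> p2  → end p2, rejected
w3: Trace: p3 -x-> p2 -x-> p1 -y-> p5 -y-> p1 -x-> p0 -x-> p0 -y-> p5  → end p5, accepted

1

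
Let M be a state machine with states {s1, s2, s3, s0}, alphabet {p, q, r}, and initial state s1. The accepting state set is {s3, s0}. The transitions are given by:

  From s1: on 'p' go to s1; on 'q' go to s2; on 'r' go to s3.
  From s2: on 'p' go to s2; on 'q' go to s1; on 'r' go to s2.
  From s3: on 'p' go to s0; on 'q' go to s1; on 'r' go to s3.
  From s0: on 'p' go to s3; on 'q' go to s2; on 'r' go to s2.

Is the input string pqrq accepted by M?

No

start at s1
read 'p': s1 → s1
read 'q': s1 → s2
read 'r': s2 → s2
read 'q': s2 → s1
End state s1 is not accepting.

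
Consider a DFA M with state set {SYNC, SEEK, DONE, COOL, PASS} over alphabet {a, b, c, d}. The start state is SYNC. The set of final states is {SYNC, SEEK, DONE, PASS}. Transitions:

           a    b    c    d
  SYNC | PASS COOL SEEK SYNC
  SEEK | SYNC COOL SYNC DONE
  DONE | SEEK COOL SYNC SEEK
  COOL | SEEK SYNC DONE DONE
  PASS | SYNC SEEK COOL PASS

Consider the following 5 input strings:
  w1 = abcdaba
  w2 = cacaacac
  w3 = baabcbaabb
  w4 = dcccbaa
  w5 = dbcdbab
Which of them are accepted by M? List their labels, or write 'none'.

w1, w2, w3, w4

w1: SYNC → PASS → SEEK → SYNC → SYNC → PASS → SEEK → SYNC  → end SYNC, accepted
w2: SYNC → SEEK → SYNC → SEEK → SYNC → PASS → COOL → SEEK → SYNC  → end SYNC, accepted
w3: SYNC → COOL → SEEK → SYNC → COOL → DONE → COOL → SEEK → SYNC → COOL → SYNC  → end SYNC, accepted
w4: SYNC → SYNC → SEEK → SYNC → SEEK → COOL → SEEK → SYNC  → end SYNC, accepted
w5: SYNC → SYNC → COOL → DONE → SEEK → COOL → SEEK → COOL  → end COOL, rejected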